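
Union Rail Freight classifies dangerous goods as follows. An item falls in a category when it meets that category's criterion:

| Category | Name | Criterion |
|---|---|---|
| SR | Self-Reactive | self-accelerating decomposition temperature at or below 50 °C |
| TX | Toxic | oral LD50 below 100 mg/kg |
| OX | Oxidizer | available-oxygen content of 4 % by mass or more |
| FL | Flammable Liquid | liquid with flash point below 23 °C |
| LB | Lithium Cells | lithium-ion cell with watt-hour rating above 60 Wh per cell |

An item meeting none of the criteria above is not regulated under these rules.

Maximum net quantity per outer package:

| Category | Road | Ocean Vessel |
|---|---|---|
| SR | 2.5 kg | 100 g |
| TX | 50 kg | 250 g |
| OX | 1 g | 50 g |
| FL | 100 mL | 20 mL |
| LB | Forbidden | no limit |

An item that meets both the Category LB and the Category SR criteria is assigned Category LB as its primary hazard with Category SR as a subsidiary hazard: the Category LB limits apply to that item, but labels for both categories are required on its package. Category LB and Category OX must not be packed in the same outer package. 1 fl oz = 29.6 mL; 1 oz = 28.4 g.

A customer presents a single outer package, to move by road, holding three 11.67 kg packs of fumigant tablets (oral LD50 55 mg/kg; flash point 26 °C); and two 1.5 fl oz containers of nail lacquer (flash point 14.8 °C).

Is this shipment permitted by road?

Yes

With oral LD50 55 mg/kg (< 100 mg/kg), the fumigant tablets fall in Category TX.
Nail lacquer: flash point 14.8 °C < 23 °C → Category FL (Flammable Liquid).
Category TX quantity: three 11.67 kg packs = 35.01 kg.
35.01 kg ≤ 50 kg (road limit, Category TX) — within limit.
Category FL quantity: two 1.5 fl oz containers = 88.8 mL.
That is within the Category FL road limit of 100 mL.
The segregation rule (Category LB with Category OX) does not apply to Category TX with Category FL.
Every hazard category is within its road limit and no segregation rule is violated.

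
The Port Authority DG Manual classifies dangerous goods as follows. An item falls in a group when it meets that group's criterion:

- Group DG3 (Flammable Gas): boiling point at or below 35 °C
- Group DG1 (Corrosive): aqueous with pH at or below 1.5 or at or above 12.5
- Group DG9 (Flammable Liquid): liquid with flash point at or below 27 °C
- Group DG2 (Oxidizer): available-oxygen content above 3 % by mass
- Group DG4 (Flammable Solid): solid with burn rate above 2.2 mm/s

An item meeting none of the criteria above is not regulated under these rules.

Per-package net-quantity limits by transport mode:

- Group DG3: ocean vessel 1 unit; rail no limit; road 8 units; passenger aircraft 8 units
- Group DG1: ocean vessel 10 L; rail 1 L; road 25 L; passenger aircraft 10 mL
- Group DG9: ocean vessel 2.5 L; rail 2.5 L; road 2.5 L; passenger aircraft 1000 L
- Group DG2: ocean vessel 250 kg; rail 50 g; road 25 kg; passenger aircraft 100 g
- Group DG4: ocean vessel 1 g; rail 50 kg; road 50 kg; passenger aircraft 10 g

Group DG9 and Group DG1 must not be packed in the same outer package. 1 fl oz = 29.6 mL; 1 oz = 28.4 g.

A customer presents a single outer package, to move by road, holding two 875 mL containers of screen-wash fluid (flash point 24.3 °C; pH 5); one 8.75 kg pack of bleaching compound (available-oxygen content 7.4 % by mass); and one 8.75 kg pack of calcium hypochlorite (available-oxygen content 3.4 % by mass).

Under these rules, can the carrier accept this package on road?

Screen-wash fluid: flash point 24.3 °C ≤ 27 °C → Group DG9 (Flammable Liquid).
Bleaching compound: available-oxygen content 7.4 % by mass > 3 % by mass → Group DG2 (Oxidizer).
With available-oxygen content 3.4 % by mass (> 3 % by mass), the calcium hypochlorite falls in Group DG2.
Total Group DG2: 8.75 kg + 8.75 kg = 17.5 kg.
17.5 kg ≤ 25 kg (road limit, Group DG2) — within limit.
Group DG9 quantity: two 875 mL containers = 1.75 L.
That is within the Group DG9 road limit of 2.5 L.
The segregation rule (Group DG9 with Group DG1) does not apply to Group DG2 with Group DG9.
Every hazard group is within its road limit and no segregation rule is violated.

Yes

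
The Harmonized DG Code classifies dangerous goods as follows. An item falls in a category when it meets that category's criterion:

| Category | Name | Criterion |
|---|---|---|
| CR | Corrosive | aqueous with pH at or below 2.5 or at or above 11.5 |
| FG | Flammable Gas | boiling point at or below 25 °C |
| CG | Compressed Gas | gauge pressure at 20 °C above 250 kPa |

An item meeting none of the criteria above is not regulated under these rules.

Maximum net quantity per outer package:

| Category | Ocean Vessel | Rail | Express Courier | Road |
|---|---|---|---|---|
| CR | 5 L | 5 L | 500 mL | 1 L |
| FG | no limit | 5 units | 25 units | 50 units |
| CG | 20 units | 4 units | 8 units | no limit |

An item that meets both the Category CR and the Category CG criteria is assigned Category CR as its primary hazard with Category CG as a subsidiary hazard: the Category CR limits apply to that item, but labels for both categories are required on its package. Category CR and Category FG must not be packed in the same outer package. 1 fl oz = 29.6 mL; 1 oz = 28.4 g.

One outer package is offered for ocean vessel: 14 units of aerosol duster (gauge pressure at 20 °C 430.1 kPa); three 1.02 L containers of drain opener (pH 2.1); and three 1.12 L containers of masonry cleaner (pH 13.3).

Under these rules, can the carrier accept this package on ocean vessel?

With gauge pressure at 20 °C 430.1 kPa (> 250 kPa), the aerosol duster falls in Category CG.
Drain opener: pH 2.1 ≤ 2.5 → Category CR (Corrosive).
With pH 13.3 (≥ 11.5), the masonry cleaner falls in Category CR.
Category CR net quantity: (three 1.02 L containers = 3.06 L) + (three 1.12 L containers = 3.36 L) = 6.42 L.
6.42 L exceeds the ocean vessel limit of 5 L for Category CR.
Category CG quantity: 14 units.
14 units is within the ocean vessel limit of 20 units for Category CG.
The segregation rule (Category CR with Category FG) does not apply to Category CR with Category CG.

No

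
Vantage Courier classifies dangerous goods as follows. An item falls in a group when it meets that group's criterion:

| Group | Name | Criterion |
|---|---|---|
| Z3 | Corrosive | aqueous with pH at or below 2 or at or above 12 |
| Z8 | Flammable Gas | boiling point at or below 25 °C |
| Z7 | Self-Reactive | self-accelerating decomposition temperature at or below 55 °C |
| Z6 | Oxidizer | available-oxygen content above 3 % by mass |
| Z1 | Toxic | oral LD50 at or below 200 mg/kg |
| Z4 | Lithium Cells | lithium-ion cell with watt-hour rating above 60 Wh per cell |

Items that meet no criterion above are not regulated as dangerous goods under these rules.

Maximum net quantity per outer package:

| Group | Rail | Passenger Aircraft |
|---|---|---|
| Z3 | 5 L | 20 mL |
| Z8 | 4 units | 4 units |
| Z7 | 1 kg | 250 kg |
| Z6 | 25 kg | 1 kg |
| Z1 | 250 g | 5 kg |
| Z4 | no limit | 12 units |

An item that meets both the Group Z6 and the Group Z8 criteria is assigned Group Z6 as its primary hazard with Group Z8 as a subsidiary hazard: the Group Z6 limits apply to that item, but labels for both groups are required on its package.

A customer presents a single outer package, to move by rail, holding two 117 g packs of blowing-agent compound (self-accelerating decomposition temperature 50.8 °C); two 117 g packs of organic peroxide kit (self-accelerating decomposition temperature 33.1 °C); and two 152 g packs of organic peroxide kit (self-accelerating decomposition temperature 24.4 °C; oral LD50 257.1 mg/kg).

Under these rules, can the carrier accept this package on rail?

With self-accelerating decomposition temperature 50.8 °C (≤ 55 °C), the blowing-agent compound falls in Group Z7.
Self-accelerating decomposition temperature 33.1 °C meets the Group Z7 criterion (Self-Reactive), so the organic peroxide kit is Group Z7.
With self-accelerating decomposition temperature 24.4 °C (≤ 55 °C), the organic peroxide kit falls in Group Z7.
Group Z7 net quantity: (two 117 g packs = 234 g) + (two 117 g packs = 234 g) + (two 152 g packs = 304 g) = 772 g.
772 g ≤ 1 kg (rail limit, Group Z7) — within limit.

Yes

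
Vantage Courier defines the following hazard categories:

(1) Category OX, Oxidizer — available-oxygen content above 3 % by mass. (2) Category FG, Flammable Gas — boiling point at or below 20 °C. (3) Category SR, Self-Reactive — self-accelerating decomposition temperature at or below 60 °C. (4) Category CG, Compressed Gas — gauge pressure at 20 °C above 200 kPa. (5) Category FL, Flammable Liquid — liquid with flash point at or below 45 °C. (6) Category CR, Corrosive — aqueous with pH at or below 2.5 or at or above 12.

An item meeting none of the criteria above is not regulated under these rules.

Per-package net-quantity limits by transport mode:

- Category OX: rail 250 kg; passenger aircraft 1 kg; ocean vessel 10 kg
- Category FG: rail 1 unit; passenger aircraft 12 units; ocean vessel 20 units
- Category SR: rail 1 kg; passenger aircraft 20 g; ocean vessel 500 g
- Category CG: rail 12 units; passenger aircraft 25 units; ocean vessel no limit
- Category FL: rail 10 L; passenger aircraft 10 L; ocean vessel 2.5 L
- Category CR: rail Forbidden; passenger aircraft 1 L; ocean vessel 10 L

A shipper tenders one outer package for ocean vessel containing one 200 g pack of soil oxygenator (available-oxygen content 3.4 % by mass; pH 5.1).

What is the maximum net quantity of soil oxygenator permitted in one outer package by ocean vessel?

10 kg

The soil oxygenator has available-oxygen content 3.4 % by mass, which is > 3 % by mass, so it is Category OX (Oxidizer).
The ocean vessel limit for Category OX is 10 kg.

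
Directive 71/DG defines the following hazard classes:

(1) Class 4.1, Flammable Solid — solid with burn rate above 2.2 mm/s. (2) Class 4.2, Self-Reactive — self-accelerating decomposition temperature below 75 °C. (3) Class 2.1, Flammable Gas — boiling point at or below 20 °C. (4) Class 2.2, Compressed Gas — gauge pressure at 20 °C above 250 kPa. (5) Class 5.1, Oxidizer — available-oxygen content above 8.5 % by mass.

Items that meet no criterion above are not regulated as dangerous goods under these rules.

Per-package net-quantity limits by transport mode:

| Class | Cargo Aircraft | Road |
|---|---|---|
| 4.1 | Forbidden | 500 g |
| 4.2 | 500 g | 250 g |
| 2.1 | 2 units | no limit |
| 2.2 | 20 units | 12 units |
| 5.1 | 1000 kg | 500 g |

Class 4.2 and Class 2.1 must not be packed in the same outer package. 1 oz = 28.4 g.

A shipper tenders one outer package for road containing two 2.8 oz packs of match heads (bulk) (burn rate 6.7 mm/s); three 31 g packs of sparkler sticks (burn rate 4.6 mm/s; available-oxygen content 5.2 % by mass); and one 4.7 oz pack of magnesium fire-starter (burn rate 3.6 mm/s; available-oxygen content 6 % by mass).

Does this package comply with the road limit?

Yes

With burn rate 6.7 mm/s (> 2.2 mm/s), the match heads (bulk) fall in Class 4.1.
Burn rate 4.6 mm/s meets the Class 4.1 criterion (Flammable Solid), so the sparkler sticks are Class 4.1.
The magnesium fire-starter has burn rate 3.6 mm/s, which is > 2.2 mm/s, so it is Class 4.1 (Flammable Solid).
Class 4.1 net quantity: (two 2.8 oz packs = 159.04 g) + (three 31 g packs = 93 g) + (one 4.7 oz pack = 133.48 g) = 385.52 g.
That is within the Class 4.1 road limit of 500 g.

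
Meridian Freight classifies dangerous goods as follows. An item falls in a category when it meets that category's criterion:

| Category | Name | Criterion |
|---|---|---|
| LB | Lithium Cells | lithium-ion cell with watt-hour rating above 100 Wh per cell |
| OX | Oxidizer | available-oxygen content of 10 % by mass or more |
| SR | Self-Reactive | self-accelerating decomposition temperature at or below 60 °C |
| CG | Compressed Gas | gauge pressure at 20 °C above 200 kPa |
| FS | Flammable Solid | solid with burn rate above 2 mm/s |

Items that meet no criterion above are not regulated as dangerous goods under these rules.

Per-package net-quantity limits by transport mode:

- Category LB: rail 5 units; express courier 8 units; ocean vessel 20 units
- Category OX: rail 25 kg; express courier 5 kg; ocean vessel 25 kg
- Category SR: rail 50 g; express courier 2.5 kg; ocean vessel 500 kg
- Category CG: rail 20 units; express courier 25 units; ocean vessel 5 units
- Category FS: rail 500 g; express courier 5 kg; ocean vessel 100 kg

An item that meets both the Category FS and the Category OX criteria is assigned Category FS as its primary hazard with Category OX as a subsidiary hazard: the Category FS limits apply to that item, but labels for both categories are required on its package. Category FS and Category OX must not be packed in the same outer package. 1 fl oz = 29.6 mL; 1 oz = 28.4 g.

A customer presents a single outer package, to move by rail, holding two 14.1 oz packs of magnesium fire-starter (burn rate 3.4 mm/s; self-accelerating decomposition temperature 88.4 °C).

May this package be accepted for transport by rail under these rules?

With burn rate 3.4 mm/s (> 2 mm/s), the magnesium fire-starter falls in Category FS.
Category FS quantity: two 14.1 oz packs = 800.88 g.
800.88 g > 500 g (rail limit, Category FS) — over the limit.

No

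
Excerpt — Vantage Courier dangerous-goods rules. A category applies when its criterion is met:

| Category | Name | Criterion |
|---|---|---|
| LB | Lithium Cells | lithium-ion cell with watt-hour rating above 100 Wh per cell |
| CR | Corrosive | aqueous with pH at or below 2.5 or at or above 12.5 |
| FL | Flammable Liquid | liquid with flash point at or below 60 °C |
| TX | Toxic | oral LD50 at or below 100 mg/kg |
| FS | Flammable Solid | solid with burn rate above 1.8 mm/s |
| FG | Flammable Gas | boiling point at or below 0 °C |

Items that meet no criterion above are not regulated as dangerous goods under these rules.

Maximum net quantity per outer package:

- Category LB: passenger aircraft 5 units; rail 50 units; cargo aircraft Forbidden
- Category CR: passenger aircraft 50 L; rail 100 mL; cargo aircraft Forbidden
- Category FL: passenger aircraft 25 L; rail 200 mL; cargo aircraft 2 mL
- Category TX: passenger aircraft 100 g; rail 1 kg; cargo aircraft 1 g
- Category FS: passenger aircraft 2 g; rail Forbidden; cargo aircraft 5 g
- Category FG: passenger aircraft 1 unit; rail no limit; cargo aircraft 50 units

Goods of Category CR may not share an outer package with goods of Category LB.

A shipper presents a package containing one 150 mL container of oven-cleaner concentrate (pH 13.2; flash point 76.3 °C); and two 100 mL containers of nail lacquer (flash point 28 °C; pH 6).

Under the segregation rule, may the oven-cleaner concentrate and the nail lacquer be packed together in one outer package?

pH 13.2 meets the Category CR criterion (Corrosive), so the oven-cleaner concentrate is Category CR.
With flash point 28 °C (≤ 60 °C), the nail lacquer falls in Category FL.
No segregation rule bars Category CR with Category FL.

Yes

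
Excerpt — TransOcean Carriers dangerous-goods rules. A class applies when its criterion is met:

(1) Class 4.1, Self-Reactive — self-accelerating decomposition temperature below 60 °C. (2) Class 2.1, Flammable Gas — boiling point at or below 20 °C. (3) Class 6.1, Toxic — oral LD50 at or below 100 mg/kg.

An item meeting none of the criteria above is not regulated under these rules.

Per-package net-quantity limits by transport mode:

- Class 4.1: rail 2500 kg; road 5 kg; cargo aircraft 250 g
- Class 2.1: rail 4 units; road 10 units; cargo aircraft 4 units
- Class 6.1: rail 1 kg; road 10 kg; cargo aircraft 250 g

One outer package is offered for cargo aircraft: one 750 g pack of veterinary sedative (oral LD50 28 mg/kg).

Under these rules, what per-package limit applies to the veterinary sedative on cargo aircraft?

250 g

Veterinary sedative: oral LD50 28 mg/kg ≤ 100 mg/kg → Class 6.1 (Toxic).
The cargo aircraft limit for Class 6.1 is 250 g.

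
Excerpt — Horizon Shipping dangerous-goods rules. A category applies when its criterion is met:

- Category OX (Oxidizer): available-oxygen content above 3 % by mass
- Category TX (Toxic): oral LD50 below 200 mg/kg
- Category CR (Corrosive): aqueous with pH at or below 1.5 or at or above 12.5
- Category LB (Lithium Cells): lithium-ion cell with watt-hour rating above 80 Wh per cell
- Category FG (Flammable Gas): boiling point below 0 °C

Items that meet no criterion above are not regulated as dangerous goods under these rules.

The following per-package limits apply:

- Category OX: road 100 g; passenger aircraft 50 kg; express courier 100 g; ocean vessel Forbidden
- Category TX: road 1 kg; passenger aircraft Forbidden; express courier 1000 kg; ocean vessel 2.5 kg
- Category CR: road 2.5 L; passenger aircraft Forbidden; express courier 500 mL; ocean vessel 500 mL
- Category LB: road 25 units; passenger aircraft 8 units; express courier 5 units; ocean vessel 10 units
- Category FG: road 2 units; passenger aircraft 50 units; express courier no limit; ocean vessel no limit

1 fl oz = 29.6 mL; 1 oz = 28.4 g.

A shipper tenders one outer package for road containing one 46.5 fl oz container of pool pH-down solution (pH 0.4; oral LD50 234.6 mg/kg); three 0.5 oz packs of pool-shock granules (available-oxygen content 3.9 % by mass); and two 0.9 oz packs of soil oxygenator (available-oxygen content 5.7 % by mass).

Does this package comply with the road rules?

With pH 0.4 (≤ 1.5), the pool pH-down solution falls in Category CR.
Pool-shock granules: available-oxygen content 3.9 % by mass > 3 % by mass → Category OX (Oxidizer).
The soil oxygenator has available-oxygen content 5.7 % by mass, which is > 3 % by mass, so it is Category OX (Oxidizer).
Category OX net quantity: (three 0.5 oz packs = 42.6 g) + (two 0.9 oz packs = 51.12 g) = 93.72 g.
93.72 g ≤ 100 g (road limit, Category OX) — within limit.
Category CR quantity: one 46.5 fl oz container = 1376.4 mL.
1376.4 mL ≤ 2.5 L (road limit, Category CR) — within limit.
Every hazard category is within its road limit and no segregation rule is violated.

Yes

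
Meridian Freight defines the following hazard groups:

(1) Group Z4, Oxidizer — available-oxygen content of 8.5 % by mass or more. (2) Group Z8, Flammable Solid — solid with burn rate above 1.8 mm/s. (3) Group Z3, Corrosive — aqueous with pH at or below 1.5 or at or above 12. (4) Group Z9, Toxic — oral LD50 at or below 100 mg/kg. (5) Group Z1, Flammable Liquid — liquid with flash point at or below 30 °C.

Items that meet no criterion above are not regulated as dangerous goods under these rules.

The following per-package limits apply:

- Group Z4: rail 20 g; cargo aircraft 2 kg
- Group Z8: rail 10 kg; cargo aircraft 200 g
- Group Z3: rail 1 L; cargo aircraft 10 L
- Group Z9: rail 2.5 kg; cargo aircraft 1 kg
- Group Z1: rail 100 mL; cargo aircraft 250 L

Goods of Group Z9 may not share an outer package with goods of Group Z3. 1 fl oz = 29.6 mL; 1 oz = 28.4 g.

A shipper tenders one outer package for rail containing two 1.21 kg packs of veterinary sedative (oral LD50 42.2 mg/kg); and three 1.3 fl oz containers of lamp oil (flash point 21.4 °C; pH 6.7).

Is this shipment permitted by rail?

Veterinary sedative: oral LD50 42.2 mg/kg ≤ 100 mg/kg → Group Z9 (Toxic).
The lamp oil has flash point 21.4 °C, which is ≤ 30 °C, so it is Group Z1 (Flammable Liquid).
Group Z9 quantity: two 1.21 kg packs = 2.42 kg.
2.42 kg ≤ 2.5 kg (rail limit, Group Z9) — within limit.
Group Z1 quantity: three 1.3 fl oz containers = 115.44 mL.
115.44 mL exceeds the rail limit of 100 mL for Group Z1.
The segregation rule (Group Z9 with Group Z3) does not apply to Group Z9 with Group Z1.

No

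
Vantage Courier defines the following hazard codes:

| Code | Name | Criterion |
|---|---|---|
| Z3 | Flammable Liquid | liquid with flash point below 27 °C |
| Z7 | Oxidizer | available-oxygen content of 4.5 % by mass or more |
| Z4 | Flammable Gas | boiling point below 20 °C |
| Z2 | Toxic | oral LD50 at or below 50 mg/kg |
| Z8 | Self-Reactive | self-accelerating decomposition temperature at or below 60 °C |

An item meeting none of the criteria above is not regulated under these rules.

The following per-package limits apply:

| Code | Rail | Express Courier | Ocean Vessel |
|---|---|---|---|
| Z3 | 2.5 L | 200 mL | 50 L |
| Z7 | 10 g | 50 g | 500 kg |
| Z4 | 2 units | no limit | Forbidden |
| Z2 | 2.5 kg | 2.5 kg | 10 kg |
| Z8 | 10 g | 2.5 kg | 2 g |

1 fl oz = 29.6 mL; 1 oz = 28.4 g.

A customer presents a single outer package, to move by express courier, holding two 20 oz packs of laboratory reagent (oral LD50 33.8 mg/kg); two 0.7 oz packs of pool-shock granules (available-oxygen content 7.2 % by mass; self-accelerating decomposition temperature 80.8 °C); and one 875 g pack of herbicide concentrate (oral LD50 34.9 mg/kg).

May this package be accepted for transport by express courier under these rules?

The laboratory reagent has oral LD50 33.8 mg/kg, which is ≤ 50 mg/kg, so it is Code Z2 (Toxic).
Pool-shock granules: available-oxygen content 7.2 % by mass ≥ 4.5 % by mass → Code Z7 (Oxidizer).
The herbicide concentrate has oral LD50 34.9 mg/kg, which is ≤ 50 mg/kg, so it is Code Z2 (Toxic).
Total Code Z2: (two 20 oz packs = 1.136 kg) + 875 g = 2.011 kg.
That is within the Code Z2 express courier limit of 2.5 kg.
Code Z7 quantity: two 0.7 oz packs = 39.76 g.
39.76 g is within the express courier limit of 50 g for Code Z7.
Every hazard code is within its express courier limit and no segregation rule is violated.

Yes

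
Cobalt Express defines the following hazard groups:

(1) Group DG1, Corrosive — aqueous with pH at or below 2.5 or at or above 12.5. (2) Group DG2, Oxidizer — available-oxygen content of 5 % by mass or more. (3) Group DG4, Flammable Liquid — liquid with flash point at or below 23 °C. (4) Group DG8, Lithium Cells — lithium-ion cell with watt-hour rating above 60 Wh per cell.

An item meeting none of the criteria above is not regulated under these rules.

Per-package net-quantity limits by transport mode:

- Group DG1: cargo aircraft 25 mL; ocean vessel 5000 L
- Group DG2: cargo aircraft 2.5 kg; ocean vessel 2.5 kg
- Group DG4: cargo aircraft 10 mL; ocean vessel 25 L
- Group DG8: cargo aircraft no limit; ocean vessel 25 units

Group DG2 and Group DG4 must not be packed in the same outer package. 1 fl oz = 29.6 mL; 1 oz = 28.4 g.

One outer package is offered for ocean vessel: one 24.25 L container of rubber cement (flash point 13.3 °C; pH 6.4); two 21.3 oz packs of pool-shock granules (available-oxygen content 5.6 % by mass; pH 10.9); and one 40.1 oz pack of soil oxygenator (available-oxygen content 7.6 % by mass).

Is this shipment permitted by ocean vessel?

Rubber cement: flash point 13.3 °C ≤ 23 °C → Group DG4 (Flammable Liquid).
The pool-shock granules have available-oxygen content 5.6 % by mass, which is ≥ 5 % by mass, so they are Group DG2 (Oxidizer).
Available-oxygen content 7.6 % by mass meets the Group DG2 criterion (Oxidizer), so the soil oxygenator is Group DG2.
Group DG2 net quantity: (two 21.3 oz packs = 1209.84 g) + (one 40.1 oz pack = 1138.84 g) = 2348.68 g.
That is within the Group DG2 ocean vessel limit of 2.5 kg.
Group DG4 quantity: 24.25 L.
24.25 L is within the ocean vessel limit of 25 L for Group DG4.
Group DG2 and Group DG4 may not share an outer package.

No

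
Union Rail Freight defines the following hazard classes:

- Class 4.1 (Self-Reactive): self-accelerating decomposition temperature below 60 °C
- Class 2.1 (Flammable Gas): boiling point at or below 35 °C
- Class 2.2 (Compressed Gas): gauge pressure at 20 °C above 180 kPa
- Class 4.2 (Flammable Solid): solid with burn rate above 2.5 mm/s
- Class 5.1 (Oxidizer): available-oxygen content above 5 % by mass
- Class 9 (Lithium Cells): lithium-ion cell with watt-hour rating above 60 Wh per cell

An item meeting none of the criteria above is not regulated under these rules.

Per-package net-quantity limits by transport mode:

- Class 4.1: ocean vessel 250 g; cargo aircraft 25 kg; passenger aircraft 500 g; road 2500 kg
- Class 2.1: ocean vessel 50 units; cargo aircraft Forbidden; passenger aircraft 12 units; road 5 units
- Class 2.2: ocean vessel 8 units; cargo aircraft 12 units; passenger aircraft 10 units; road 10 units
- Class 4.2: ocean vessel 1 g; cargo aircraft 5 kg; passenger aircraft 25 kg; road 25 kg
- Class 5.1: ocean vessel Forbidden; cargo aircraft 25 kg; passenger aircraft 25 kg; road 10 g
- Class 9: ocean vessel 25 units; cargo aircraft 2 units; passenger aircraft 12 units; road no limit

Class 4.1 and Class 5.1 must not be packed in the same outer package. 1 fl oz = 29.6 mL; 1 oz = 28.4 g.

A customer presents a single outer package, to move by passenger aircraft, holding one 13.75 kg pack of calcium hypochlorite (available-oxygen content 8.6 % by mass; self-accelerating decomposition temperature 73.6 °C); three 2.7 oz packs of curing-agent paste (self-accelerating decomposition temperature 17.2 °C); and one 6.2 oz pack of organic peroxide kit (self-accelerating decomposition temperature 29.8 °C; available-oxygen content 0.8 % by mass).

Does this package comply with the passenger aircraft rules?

Calcium hypochlorite: available-oxygen content 8.6 % by mass > 5 % by mass → Class 5.1 (Oxidizer).
With self-accelerating decomposition temperature 17.2 °C (< 60 °C), the curing-agent paste falls in Class 4.1.
The organic peroxide kit has self-accelerating decomposition temperature 29.8 °C, which is < 60 °C, so it is Class 4.1 (Self-Reactive).
Total Class 4.1: (three 2.7 oz packs = 230.04 g) + (one 6.2 oz pack = 176.08 g) = 406.12 g.
406.12 g is within the passenger aircraft limit of 500 g for Class 4.1.
Class 5.1 quantity: 13.75 kg.
13.75 kg is within the passenger aircraft limit of 25 kg for Class 5.1.
Class 4.1 and Class 5.1 may not share an outer package.

No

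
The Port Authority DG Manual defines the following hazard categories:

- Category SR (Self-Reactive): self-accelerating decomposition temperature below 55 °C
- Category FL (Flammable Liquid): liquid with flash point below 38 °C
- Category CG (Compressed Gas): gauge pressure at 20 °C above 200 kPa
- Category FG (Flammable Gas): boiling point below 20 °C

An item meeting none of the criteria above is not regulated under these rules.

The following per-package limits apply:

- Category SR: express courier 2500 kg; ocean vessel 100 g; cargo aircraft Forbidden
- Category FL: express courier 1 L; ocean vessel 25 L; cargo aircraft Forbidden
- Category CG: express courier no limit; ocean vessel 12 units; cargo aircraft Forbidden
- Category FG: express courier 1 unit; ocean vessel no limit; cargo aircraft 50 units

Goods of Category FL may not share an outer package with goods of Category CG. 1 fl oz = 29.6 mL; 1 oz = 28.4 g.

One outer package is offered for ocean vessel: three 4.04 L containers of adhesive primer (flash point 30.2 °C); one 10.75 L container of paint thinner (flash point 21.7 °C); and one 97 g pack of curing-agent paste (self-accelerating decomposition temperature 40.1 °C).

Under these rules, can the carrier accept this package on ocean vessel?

With flash point 30.2 °C (< 38 °C), the adhesive primer falls in Category FL.
With flash point 21.7 °C (< 38 °C), the paint thinner falls in Category FL.
Curing-agent paste: self-accelerating decomposition temperature 40.1 °C < 55 °C → Category SR (Self-Reactive).
Total Category FL: (three 4.04 L containers = 12.12 L) + 10.75 L = 22.87 L.
22.87 L ≤ 25 L (ocean vessel limit, Category FL) — within limit.
Category SR quantity: 97 g.
That is within the Category SR ocean vessel limit of 100 g.
The segregation rule (Category FL with Category CG) does not apply to Category FL with Category SR.
Every hazard category is within its ocean vessel limit and no segregation rule is violated.

Yes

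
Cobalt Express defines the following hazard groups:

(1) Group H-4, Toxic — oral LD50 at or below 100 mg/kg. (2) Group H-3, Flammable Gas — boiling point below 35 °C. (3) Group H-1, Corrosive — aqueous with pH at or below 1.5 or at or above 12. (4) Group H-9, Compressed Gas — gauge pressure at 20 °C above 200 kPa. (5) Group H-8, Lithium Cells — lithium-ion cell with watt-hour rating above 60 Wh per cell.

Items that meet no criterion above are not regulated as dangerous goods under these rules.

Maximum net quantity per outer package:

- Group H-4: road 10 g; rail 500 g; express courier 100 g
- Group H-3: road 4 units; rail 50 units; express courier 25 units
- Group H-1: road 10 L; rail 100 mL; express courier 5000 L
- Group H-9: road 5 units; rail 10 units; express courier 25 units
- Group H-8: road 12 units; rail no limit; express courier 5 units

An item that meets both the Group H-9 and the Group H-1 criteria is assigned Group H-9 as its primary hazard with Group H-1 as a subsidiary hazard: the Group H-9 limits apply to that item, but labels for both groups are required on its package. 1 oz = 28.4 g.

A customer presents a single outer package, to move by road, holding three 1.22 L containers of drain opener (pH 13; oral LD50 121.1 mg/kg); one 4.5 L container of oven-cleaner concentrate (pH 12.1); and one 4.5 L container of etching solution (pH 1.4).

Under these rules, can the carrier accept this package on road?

pH 13 meets the Group H-1 criterion (Corrosive), so the drain opener is Group H-1.
With pH 12.1 (≥ 12), the oven-cleaner concentrate falls in Group H-1.
Etching solution: pH 1.4 ≤ 1.5 → Group H-1 (Corrosive).
Group H-1 net quantity: (three 1.22 L containers = 3.66 L) + 4.5 L + 4.5 L = 12.66 L.
That exceeds the Group H-1 road limit of 10 L.

No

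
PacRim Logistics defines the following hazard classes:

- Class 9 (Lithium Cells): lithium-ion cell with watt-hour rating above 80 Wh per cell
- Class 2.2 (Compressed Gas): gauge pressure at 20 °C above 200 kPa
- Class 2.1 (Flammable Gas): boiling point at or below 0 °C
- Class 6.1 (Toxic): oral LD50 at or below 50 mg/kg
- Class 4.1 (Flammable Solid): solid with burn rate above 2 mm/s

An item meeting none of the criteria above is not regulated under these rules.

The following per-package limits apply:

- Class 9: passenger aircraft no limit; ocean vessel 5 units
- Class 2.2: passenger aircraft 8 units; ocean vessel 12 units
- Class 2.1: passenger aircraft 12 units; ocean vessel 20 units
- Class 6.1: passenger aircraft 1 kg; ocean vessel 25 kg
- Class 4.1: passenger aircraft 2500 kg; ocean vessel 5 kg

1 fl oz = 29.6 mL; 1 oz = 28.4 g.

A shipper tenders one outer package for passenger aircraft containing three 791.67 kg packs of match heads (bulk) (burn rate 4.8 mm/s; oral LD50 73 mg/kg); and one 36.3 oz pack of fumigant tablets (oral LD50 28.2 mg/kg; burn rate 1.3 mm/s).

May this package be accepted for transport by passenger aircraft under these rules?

With burn rate 4.8 mm/s (> 2 mm/s), the match heads (bulk) fall in Class 4.1.
The fumigant tablets have oral LD50 28.2 mg/kg, which is ≤ 50 mg/kg, so they are Class 6.1 (Toxic).
Class 4.1 quantity: three 791.67 kg packs = 2375.01 kg.
2375.01 kg is within the passenger aircraft limit of 2500 kg for Class 4.1.
Class 6.1 quantity: one 36.3 oz pack = 1030.92 g.
That exceeds the Class 6.1 passenger aircraft limit of 1 kg.

No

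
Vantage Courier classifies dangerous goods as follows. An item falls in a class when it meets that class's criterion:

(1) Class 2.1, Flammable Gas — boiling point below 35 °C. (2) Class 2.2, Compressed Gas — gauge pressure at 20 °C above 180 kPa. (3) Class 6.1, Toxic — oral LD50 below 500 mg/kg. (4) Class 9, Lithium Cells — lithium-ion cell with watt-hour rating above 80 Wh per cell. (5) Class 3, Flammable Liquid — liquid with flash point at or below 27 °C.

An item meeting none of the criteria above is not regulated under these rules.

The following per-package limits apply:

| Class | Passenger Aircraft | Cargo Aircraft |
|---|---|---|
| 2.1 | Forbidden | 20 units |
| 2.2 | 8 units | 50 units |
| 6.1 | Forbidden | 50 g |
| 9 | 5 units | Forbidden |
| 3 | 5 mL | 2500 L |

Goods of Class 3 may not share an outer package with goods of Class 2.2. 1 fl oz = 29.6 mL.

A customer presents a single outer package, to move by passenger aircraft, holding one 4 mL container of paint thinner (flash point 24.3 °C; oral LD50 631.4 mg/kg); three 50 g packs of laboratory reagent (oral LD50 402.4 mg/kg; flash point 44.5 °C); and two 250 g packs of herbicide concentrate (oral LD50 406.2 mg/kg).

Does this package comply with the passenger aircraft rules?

Paint thinner: flash point 24.3 °C ≤ 27 °C → Class 3 (Flammable Liquid).
With oral LD50 402.4 mg/kg (< 500 mg/kg), the laboratory reagent falls in Class 6.1.
With oral LD50 406.2 mg/kg (< 500 mg/kg), the herbicide concentrate falls in Class 6.1.
Class 6.1 net quantity: (three 50 g packs = 150 g) + (two 250 g packs = 500 g) = 650 g.
Class 6.1 is Forbidden by passenger aircraft.
Class 3 quantity: 4 mL.
4 mL ≤ 5 mL (passenger aircraft limit, Class 3) — within limit.
The segregation rule (Class 3 with Class 2.2) does not apply to Class 6.1 with Class 3.

No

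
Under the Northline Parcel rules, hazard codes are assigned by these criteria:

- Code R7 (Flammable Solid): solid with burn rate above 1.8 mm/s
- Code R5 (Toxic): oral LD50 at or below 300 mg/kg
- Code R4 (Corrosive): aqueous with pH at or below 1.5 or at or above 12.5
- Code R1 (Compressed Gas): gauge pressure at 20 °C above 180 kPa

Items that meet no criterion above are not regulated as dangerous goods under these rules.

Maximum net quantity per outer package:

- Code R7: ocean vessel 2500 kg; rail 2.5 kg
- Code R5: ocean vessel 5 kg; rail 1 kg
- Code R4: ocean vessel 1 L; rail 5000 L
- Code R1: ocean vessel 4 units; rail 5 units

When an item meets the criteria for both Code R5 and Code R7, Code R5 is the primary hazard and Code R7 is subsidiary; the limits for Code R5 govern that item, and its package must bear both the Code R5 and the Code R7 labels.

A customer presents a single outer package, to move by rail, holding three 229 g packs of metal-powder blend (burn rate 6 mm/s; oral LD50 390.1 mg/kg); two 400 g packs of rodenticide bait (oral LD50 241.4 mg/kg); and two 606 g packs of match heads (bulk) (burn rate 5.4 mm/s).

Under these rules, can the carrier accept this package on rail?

Metal-powder blend: burn rate 6 mm/s > 1.8 mm/s → Code R7 (Flammable Solid).
The rodenticide bait has oral LD50 241.4 mg/kg, which is ≤ 300 mg/kg, so it is Code R5 (Toxic).
Match heads (bulk): burn rate 5.4 mm/s > 1.8 mm/s → Code R7 (Flammable Solid).
Total Code R7: (three 229 g packs = 687 g) + (two 606 g packs = 1.212 kg) = 1.899 kg.
1.899 kg is within the rail limit of 2.5 kg for Code R7.
Code R5 quantity: two 400 g packs = 800 g.
800 g ≤ 1 kg (rail limit, Code R5) — within limit.
Every hazard code is within its rail limit and no segregation rule is violated.

Yes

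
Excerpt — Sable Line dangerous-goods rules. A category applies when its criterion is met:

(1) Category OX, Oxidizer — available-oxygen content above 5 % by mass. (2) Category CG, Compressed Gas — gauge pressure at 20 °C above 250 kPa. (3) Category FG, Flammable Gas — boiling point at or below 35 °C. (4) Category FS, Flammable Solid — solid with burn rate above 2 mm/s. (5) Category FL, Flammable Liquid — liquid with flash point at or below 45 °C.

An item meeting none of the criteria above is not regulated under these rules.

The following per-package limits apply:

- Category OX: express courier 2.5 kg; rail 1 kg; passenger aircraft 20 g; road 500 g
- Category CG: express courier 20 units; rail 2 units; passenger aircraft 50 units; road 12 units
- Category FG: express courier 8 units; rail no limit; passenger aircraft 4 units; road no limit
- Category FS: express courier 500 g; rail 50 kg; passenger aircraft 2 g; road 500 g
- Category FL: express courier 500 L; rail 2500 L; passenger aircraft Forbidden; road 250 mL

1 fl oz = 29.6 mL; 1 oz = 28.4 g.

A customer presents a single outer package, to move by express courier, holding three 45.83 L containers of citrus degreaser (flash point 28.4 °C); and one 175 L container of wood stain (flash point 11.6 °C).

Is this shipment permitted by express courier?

Flash point 28.4 °C meets the Category FL criterion (Flammable Liquid), so the citrus degreaser is Category FL.
Flash point 11.6 °C meets the Category FL criterion (Flammable Liquid), so the wood stain is Category FL.
Total Category FL: (three 45.83 L containers = 137.49 L) + 175 L = 312.49 L.
312.49 L is within the express courier limit of 500 L for Category FL.

Yes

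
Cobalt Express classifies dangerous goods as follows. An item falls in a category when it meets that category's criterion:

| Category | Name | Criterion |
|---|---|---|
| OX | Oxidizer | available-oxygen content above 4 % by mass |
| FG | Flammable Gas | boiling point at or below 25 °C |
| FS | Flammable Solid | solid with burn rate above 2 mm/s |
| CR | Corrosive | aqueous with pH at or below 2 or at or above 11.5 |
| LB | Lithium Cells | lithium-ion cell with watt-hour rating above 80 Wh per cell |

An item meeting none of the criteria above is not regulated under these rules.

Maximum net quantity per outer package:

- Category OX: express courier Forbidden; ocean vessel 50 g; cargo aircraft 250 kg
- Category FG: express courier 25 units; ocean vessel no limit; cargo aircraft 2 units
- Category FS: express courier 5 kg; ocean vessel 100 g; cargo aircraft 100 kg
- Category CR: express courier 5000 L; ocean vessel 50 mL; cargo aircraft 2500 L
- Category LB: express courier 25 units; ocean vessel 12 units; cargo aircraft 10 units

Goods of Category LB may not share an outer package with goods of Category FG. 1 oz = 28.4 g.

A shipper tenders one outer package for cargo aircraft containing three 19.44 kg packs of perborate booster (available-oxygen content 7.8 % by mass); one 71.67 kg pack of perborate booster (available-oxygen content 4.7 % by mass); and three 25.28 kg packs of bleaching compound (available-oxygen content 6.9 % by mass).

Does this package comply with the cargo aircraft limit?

Perborate booster: available-oxygen content 7.8 % by mass > 4 % by mass → Category OX (Oxidizer).
With available-oxygen content 4.7 % by mass (> 4 % by mass), the perborate booster falls in Category OX.
With available-oxygen content 6.9 % by mass (> 4 % by mass), the bleaching compound falls in Category OX.
Category OX net quantity: (three 19.44 kg packs = 58.32 kg) + 71.67 kg + (three 25.28 kg packs = 75.84 kg) = 205.83 kg.
205.83 kg ≤ 250 kg (cargo aircraft limit, Category OX) — within limit.

Yes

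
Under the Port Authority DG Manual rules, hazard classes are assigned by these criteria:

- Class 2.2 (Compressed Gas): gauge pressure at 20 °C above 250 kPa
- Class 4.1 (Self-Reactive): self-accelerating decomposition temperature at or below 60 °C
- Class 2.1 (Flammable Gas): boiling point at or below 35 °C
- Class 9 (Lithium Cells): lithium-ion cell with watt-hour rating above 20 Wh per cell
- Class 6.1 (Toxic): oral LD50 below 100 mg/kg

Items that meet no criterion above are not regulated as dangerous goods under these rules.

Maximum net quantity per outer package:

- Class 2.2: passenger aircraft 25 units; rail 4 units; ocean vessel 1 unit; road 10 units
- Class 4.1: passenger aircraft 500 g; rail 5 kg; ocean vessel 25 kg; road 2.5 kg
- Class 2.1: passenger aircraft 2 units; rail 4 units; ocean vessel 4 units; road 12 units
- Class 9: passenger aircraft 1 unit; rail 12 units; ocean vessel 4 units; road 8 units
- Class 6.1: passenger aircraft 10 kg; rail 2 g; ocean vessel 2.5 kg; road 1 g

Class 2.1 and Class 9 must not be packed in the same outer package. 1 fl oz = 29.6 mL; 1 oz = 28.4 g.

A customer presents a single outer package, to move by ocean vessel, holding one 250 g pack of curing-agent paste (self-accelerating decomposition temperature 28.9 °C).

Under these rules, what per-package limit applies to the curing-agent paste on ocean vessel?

With self-accelerating decomposition temperature 28.9 °C (≤ 60 °C), the curing-agent paste falls in Class 4.1.
The ocean vessel limit for Class 4.1 is 25 kg.

25 kg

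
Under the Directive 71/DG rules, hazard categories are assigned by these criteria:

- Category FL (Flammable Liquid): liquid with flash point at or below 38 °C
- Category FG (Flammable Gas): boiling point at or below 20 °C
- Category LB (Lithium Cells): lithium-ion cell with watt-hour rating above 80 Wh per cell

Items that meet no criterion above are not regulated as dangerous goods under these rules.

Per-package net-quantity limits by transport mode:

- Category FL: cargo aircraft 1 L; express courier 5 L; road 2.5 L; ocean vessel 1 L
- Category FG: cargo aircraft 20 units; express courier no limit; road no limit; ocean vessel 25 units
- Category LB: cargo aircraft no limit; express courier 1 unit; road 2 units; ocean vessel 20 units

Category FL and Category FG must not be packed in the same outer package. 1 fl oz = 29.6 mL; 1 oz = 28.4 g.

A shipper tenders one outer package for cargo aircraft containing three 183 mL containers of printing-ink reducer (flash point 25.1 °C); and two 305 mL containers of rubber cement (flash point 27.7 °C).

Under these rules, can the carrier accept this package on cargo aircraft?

No

Printing-ink reducer: flash point 25.1 °C ≤ 38 °C → Category FL (Flammable Liquid).
The rubber cement has flash point 27.7 °C, which is ≤ 38 °C, so it is Category FL (Flammable Liquid).
Category FL net quantity: (three 183 mL containers = 549 mL) + (two 305 mL containers = 610 mL) = 1.159 L.
1.159 L exceeds the cargo aircraft limit of 1 L for Category FL.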